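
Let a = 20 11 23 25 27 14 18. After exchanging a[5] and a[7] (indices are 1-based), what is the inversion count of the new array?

Inversions: 8

Positions 5 and 7 hold 27 and 18; after swapping, the array is [20, 11, 23, 25, 18, 14, 27].
Sweep left to right; for each value list the smaller values that follow it:
20: 3
11: 0
23: 2
25: 2
18: 1
14: 0
27: 0
Sum: 3 + 0 + 2 + 2 + 1 + 0 + 0 = 8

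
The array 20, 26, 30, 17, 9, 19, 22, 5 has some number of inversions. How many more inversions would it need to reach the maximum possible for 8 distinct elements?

Maximum inversions for 8 distinct elements is C(8, 2) = 8·7/2 = 28.
Current inversions — for each element, count later smaller elements:
20: 4
26: 5
30: 5
17: 2
9: 1
19: 1
22: 1
5: 0
Current total: 4 + 5 + 5 + 2 + 1 + 1 + 1 + 0 = 19
Shortfall: 28 − 19 = 9

9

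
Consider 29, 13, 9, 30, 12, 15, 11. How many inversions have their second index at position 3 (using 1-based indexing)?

The element at index 3 is 9.
Elements before it: 29, 13
Those larger than 9: 29, 13

2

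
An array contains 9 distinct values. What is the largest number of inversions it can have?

36

The maximum occurs when the array is in strictly decreasing order: every one of the C(9, 2) pairs is inverted.
C(9, 2) = 9·8/2 = 36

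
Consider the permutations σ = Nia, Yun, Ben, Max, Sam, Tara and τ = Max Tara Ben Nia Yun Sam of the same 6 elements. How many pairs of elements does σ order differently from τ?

Assign each item its position (1..6) in the first ordering, then rewrite the second ordering as that position sequence:
positions: Nia→1, Yun→2, Ben→3, Max→4, Sam→5, Tara→6
second ordering as positions: [4, 6, 3, 1, 2, 5]
Discordant pairs = inversions in this position sequence.
4: 3, 1, 2 → 3
6: 3, 1, 2, 5 → 4
3: 1, 2 → 2
1: 0
2: 0
5: 0
Total: 3 + 4 + 2 + 0 + 0 + 0 = 9

9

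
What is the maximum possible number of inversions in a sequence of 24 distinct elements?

276

The maximum occurs when the array is in strictly decreasing order: every one of the C(24, 2) pairs is inverted.
C(24, 2) = 24·23/2 = 276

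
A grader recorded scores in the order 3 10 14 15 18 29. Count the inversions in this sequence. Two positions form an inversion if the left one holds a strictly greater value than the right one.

There are 0 inversions.

Sweep left to right; for each value list the smaller values that follow it:
3 → none → 0
10 → none → 0
14 → none → 0
15 → none → 0
18 → none → 0
29 → none → 0
Sum: 0 + 0 + 0 + 0 + 0 + 0 = 0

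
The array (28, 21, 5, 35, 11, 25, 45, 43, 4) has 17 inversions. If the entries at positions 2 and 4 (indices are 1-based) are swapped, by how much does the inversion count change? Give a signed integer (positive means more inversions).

+1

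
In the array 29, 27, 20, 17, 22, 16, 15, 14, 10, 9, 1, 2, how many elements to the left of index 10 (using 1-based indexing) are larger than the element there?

9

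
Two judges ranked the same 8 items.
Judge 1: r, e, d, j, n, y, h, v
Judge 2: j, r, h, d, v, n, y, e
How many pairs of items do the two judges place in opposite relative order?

Assign each item its position (1..8) in the first ordering, then rewrite the second ordering as that position sequence:
positions: r→1, e→2, d→3, j→4, n→5, y→6, h→7, v→8
second ordering as positions: [4, 1, 7, 3, 8, 5, 6, 2]
Discordant pairs = inversions in this position sequence.
4: 1, 3, 2 → 3
1: 0
7: 3, 5, 6, 2 → 4
3: 2 → 1
8: 5, 6, 2 → 3
5: 2 → 1
6: 2 → 1
2: 0
Total: 3 + 0 + 4 + 1 + 3 + 1 + 1 + 0 = 13

13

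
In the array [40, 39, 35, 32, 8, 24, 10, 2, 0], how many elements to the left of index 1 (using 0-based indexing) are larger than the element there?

The element at index 1 is 39.
Elements before it: 40
Those larger than 39: 40

1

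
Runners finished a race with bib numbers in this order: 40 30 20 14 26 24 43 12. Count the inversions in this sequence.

18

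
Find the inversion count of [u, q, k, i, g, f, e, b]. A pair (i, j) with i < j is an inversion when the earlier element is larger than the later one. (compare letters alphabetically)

28 inversions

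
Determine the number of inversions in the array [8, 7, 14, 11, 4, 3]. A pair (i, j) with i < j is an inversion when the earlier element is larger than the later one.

11 inversions

Element-by-element contributions:
8 → 7, 4, 3 → 3
7 → 4, 3 → 2
14 → 11, 4, 3 → 3
11 → 4, 3 → 2
4 → 3 → 1
3 → none → 0
Sum: 3 + 2 + 3 + 2 + 1 + 0 = 11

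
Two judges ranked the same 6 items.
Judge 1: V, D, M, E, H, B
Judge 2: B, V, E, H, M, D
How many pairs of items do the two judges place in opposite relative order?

Assign each item its position (1..6) in the first ordering, then rewrite the second ordering as that position sequence:
positions: V→1, D→2, M→3, E→4, H→5, B→6
second ordering as positions: [6, 1, 4, 5, 3, 2]
Discordant pairs = inversions in this position sequence.
6: 1, 4, 5, 3, 2 → 5
1: 0
4: 3, 2 → 2
5: 3, 2 → 2
3: 2 → 1
2: 0
Total: 5 + 0 + 2 + 2 + 1 + 0 = 10

There are 10 discordant pairs.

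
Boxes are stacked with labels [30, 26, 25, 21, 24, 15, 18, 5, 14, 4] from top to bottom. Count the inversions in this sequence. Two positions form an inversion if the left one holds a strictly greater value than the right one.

42 inversions

Element-by-element contributions:
30 → 26, 25, 21, 24, 15, 18, 5, 14, 4 → 9
26 → 25, 21, 24, 15, 18, 5, 14, 4 → 8
25 → 21, 24, 15, 18, 5, 14, 4 → 7
21 → 15, 18, 5, 14, 4 → 5
24 → 15, 18, 5, 14, 4 → 5
15 → 5, 14, 4 → 3
18 → 5, 14, 4 → 3
5 → 4 → 1
14 → 4 → 1
4 → none → 0
Sum: 9 + 8 + 7 + 5 + 5 + 3 + 3 + 1 + 1 + 0 = 42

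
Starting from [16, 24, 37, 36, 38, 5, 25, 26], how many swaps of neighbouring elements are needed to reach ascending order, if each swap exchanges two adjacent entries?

There are 12 adjacent swaps.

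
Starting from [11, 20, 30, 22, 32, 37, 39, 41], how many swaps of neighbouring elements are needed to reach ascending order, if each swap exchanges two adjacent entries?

Each adjacent swap fixes exactly one inversion, so the minimum swap count equals the number of inversions.
Count inversions — for each element, later elements that are smaller:
11: none → 0
20: none → 0
30: 22 → 1
22: none → 0
32: none → 0
37: none → 0
39: none → 0
41: none → 0
Total inversions: 0 + 0 + 1 + 0 + 0 + 0 + 0 + 0 = 1

There is 1 adjacent swap.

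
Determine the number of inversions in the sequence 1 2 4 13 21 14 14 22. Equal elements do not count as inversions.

2

For each element, count later entries that are smaller:
1: 0
2: 0
4: 0
13: 0
21: 2
14: 0
14: 0
22: 0
Sum: 0 + 0 + 0 + 0 + 2 + 0 + 0 + 0 = 2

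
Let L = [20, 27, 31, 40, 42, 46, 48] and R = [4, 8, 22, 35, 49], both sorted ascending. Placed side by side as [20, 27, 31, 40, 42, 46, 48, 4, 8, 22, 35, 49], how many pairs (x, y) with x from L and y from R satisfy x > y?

24

Take each right-half value and tally the left-half values above it:
r = 4: 20, 27, 31, 40, 42, 46, 48 → 7
r = 8: 20, 27, 31, 40, 42, 46, 48 → 7
r = 22: 27, 31, 40, 42, 46, 48 → 6
r = 35: 40, 42, 46, 48 → 4
r = 49: none → 0
Cross-inversions: 7 + 7 + 6 + 4 + 0 = 24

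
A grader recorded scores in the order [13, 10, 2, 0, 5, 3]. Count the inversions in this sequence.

11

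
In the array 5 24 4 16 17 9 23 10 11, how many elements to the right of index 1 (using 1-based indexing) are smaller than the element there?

The element at index 1 is 5.
Elements after it: 24, 4, 16, 17, 9, 23, 10, 11
Those smaller than 5: 4

1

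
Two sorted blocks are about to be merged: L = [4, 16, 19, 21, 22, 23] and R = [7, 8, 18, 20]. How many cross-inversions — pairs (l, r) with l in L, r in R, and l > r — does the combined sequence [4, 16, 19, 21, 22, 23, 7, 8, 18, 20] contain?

For each element r of the right run, count left-run elements greater than r:
r = 7: 16, 19, 21, 22, 23 → 5
r = 8: 16, 19, 21, 22, 23 → 5
r = 18: 19, 21, 22, 23 → 4
r = 20: 21, 22, 23 → 3
Cross-inversions: 5 + 5 + 4 + 3 = 17

17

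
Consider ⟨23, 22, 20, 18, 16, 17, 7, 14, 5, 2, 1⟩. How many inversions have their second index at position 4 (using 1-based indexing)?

The element at index 4 is 18.
Elements before it: 23, 22, 20
Those larger than 18: 23, 22, 20

3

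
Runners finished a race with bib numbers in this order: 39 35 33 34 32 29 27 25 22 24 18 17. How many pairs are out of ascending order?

64

Count, for each position, how many later elements it exceeds:
39 → 35, 33, 34, 32, 29, 27, 25, 22, 24, 18, 17 → 11
35 → 33, 34, 32, 29, 27, 25, 22, 24, 18, 17 → 10
33 → 32, 29, 27, 25, 22, 24, 18, 17 → 8
34 → 32, 29, 27, 25, 22, 24, 18, 17 → 8
32 → 29, 27, 25, 22, 24, 18, 17 → 7
29 → 27, 25, 22, 24, 18, 17 → 6
27 → 25, 22, 24, 18, 17 → 5
25 → 22, 24, 18, 17 → 4
22 → 18, 17 → 2
24 → 18, 17 → 2
18 → 17 → 1
17 → none → 0
Sum: 11 + 10 + 8 + 8 + 7 + 6 + 5 + 4 + 2 + 2 + 1 + 0 = 64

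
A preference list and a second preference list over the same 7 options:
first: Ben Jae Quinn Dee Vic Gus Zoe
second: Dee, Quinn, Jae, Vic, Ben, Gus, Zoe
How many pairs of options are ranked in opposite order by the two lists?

7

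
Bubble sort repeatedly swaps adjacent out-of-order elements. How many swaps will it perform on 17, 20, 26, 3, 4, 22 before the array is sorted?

The minimum number of adjacent swaps to sort an array equals its inversion count, since every such swap removes exactly one inversion.
Count inversions — for each element, later elements that are smaller:
17: 3, 4 → 2
20: 3, 4 → 2
26: 3, 4, 22 → 3
3: none → 0
4: none → 0
22: none → 0
Total inversions: 2 + 2 + 3 + 0 + 0 + 0 = 7

7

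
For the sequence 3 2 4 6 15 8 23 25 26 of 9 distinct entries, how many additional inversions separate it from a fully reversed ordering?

Maximum inversions for 9 distinct elements is C(9, 2) = 9·8/2 = 36.
Current inversions — for each element, count later smaller elements:
3: 1
2: 0
4: 0
6: 0
15: 1
8: 0
23: 0
25: 0
26: 0
Current total: 1 + 0 + 0 + 0 + 1 + 0 + 0 + 0 + 0 = 2
Shortfall: 36 − 2 = 34

34 inversions short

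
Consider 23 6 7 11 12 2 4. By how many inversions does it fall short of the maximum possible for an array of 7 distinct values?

Maximum inversions for 7 distinct elements is C(7, 2) = 7·6/2 = 21.
Current inversions — for each element, count later smaller elements:
23: 6
6: 2
7: 2
11: 2
12: 2
2: 0
4: 0
Current total: 6 + 2 + 2 + 2 + 2 + 0 + 0 = 14
Shortfall: 21 − 14 = 7

7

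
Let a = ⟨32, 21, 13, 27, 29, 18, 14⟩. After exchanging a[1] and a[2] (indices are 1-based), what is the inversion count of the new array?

There are 13 inversions.

Positions 1 and 2 hold 32 and 21; after swapping, the array is [21, 32, 13, 27, 29, 18, 14].
For each element, count later entries that are smaller:
21: 3
32: 5
13: 0
27: 2
29: 2
18: 1
14: 0
Sum: 3 + 5 + 0 + 2 + 2 + 1 + 0 = 13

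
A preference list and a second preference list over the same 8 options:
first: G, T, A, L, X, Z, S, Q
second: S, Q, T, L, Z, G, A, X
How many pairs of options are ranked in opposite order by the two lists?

18 pairs

Assign each item its position (1..8) in the first ordering, then rewrite the second ordering as that position sequence:
positions: G→1, T→2, A→3, L→4, X→5, Z→6, S→7, Q→8
second ordering as positions: [7, 8, 2, 4, 6, 1, 3, 5]
Discordant pairs = inversions in this position sequence.
7: 2, 4, 6, 1, 3, 5 → 6
8: 2, 4, 6, 1, 3, 5 → 6
2: 1 → 1
4: 1, 3 → 2
6: 1, 3, 5 → 3
1: 0
3: 0
5: 0
Total: 6 + 6 + 1 + 2 + 3 + 0 + 0 + 0 = 18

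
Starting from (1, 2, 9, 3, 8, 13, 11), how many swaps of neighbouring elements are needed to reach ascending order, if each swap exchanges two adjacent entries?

3 swaps

Each adjacent swap fixes exactly one inversion, so the minimum swap count equals the number of inversions.
Count inversions — for each element, later elements that are smaller:
1: none → 0
2: none → 0
9: 3, 8 → 2
3: none → 0
8: none → 0
13: 11 → 1
11: none → 0
Total inversions: 0 + 0 + 2 + 0 + 0 + 1 + 0 = 3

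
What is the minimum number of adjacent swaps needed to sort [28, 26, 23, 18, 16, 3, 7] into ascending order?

Each adjacent swap fixes exactly one inversion, so the minimum swap count equals the number of inversions.
Count inversions — for each element, later elements that are smaller:
28: 26, 23, 18, 16, 3, 7 → 6
26: 23, 18, 16, 3, 7 → 5
23: 18, 16, 3, 7 → 4
18: 16, 3, 7 → 3
16: 3, 7 → 2
3: none → 0
7: none → 0
Total inversions: 6 + 5 + 4 + 3 + 2 + 0 + 0 = 20

20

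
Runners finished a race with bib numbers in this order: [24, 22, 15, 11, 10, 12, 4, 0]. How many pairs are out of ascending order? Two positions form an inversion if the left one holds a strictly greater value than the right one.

26

For each element, count later entries that are smaller:
24: 7
22: 6
15: 5
11: 3
10: 2
12: 2
4: 1
0: 0
Sum: 7 + 6 + 5 + 3 + 2 + 2 + 1 + 0 = 26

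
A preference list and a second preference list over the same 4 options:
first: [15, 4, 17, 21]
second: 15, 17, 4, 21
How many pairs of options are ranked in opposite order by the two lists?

Assign each item its position (1..4) in the first ordering, then rewrite the second ordering as that position sequence:
positions: 15→1, 4→2, 17→3, 21→4
second ordering as positions: [1, 3, 2, 4]
Discordant pairs = inversions in this position sequence.
1: 0
3: 2 → 1
2: 0
4: 0
Total: 0 + 1 + 0 + 0 = 1

1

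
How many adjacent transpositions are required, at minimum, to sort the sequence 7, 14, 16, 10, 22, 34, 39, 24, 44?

4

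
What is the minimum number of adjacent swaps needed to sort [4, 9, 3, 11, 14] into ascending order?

2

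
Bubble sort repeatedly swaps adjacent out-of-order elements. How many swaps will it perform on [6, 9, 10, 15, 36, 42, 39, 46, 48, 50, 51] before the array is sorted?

Swaps: 1

The minimum number of adjacent swaps to sort an array equals its inversion count, since every such swap removes exactly one inversion.
Count inversions — for each element, later elements that are smaller:
6: none → 0
9: none → 0
10: none → 0
15: none → 0
36: none → 0
42: 39 → 1
39: none → 0
46: none → 0
48: none → 0
50: none → 0
51: none → 0
Total inversions: 0 + 0 + 0 + 0 + 0 + 1 + 0 + 0 + 0 + 0 + 0 = 1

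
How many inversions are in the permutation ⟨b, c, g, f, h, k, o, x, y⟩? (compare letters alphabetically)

1 inversion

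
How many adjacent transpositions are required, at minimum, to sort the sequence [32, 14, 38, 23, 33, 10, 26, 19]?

The minimum number of adjacent swaps to sort an array equals its inversion count, since every such swap removes exactly one inversion.
Count inversions — for each element, later elements that are smaller:
32: 14, 23, 10, 26, 19 → 5
14: 10 → 1
38: 23, 33, 10, 26, 19 → 5
23: 10, 19 → 2
33: 10, 26, 19 → 3
10: none → 0
26: 19 → 1
19: none → 0
Total inversions: 5 + 1 + 5 + 2 + 3 + 0 + 1 + 0 = 17

17 adjacent swaps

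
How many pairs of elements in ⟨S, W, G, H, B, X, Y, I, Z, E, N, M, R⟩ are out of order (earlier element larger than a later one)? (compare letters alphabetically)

Count, for each position, how many later elements it exceeds:
S → G, H, B, I, E, N, M, R → 8
W → G, H, B, I, E, N, M, R → 8
G → B, E → 2
H → B, E → 2
B → none → 0
X → I, E, N, M, R → 5
Y → I, E, N, M, R → 5
I → E → 1
Z → E, N, M, R → 4
E → none → 0
N → M → 1
M → none → 0
R → none → 0
Sum: 8 + 8 + 2 + 2 + 0 + 5 + 5 + 1 + 4 + 0 + 1 + 0 + 0 = 36

36 inversions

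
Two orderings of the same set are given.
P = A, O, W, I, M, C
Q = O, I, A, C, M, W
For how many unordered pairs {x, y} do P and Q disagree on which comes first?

Disagreeing pairs: 6

Assign each item its position (1..6) in the first ordering, then rewrite the second ordering as that position sequence:
positions: A→1, O→2, W→3, I→4, M→5, C→6
second ordering as positions: [2, 4, 1, 6, 5, 3]
Discordant pairs = inversions in this position sequence.
2: 1 → 1
4: 1, 3 → 2
1: 0
6: 5, 3 → 2
5: 3 → 1
3: 0
Total: 1 + 2 + 0 + 2 + 1 + 0 = 6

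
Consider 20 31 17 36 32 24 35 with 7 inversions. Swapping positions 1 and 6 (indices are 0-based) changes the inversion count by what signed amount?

Positions 1 and 6 hold 31 and 35; after swapping, the array is [20, 35, 17, 36, 32, 24, 31].
Count, for each position, how many later elements it exceeds:
20 → 17 → 1
35 → 17, 32, 24, 31 → 4
17 → none → 0
36 → 32, 24, 31 → 3
32 → 24, 31 → 2
24 → none → 0
31 → none → 0
Sum: 1 + 4 + 0 + 3 + 2 + 0 + 0 = 10
Change: 10 − 7 = +3

+3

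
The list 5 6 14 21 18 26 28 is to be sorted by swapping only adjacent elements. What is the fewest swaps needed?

The minimum number of adjacent swaps to sort an array equals its inversion count, since every such swap removes exactly one inversion.
Count inversions — for each element, later elements that are smaller:
5: none → 0
6: none → 0
14: none → 0
21: 18 → 1
18: none → 0
26: none → 0
28: none → 0
Total inversions: 0 + 0 + 0 + 1 + 0 + 0 + 0 = 1

There is 1 swap.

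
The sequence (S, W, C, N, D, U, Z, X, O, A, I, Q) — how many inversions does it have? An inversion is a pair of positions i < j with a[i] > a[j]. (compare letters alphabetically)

Sweep left to right; for each value list the smaller values that follow it:
S → C, N, D, O, A, I, Q → 7
W → C, N, D, U, O, A, I, Q → 8
C → A → 1
N → D, A, I → 3
D → A → 1
U → O, A, I, Q → 4
Z → X, O, A, I, Q → 5
X → O, A, I, Q → 4
O → A, I → 2
A → none → 0
I → none → 0
Q → none → 0
Sum: 7 + 8 + 1 + 3 + 1 + 4 + 5 + 4 + 2 + 0 + 0 + 0 = 35

35 inversions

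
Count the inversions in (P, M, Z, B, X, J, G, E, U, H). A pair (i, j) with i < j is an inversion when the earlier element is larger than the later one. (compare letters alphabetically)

Element-by-element contributions:
P → M, B, J, G, E, H → 6
M → B, J, G, E, H → 5
Z → B, X, J, G, E, U, H → 7
B → none → 0
X → J, G, E, U, H → 5
J → G, E, H → 3
G → E → 1
E → none → 0
U → H → 1
H → none → 0
Sum: 6 + 5 + 7 + 0 + 5 + 3 + 1 + 0 + 1 + 0 = 28

28 inversions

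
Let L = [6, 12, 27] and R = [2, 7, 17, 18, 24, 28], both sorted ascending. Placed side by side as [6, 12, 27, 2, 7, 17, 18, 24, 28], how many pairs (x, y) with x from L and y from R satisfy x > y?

Take each right-half value and tally the left-half values above it:
r = 2: 6, 12, 27 → 3
r = 7: 12, 27 → 2
r = 17: 27 → 1
r = 18: 27 → 1
r = 24: 27 → 1
r = 28: none → 0
Cross-inversions: 3 + 2 + 1 + 1 + 1 + 0 = 8

8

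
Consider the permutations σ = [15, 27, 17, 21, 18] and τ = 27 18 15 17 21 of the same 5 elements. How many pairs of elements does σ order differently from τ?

Assign each item its position (1..5) in the first ordering, then rewrite the second ordering as that position sequence:
positions: 15→1, 27→2, 17→3, 21→4, 18→5
second ordering as positions: [2, 5, 1, 3, 4]
Discordant pairs = inversions in this position sequence.
2: 1 → 1
5: 1, 3, 4 → 3
1: 0
3: 0
4: 0
Total: 1 + 3 + 0 + 0 + 0 = 4

4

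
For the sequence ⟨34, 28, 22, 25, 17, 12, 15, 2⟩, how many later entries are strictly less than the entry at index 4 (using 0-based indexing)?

The element at index 4 is 17.
Elements after it: 12, 15, 2
Those smaller than 17: 12, 15, 2

3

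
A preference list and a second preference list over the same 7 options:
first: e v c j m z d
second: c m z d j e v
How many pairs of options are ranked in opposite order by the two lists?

Assign each item its position (1..7) in the first ordering, then rewrite the second ordering as that position sequence:
positions: e→1, v→2, c→3, j→4, m→5, z→6, d→7
second ordering as positions: [3, 5, 6, 7, 4, 1, 2]
Discordant pairs = inversions in this position sequence.
3: 1, 2 → 2
5: 4, 1, 2 → 3
6: 4, 1, 2 → 3
7: 4, 1, 2 → 3
4: 1, 2 → 2
1: 0
2: 0
Total: 2 + 3 + 3 + 3 + 2 + 0 + 0 = 13

13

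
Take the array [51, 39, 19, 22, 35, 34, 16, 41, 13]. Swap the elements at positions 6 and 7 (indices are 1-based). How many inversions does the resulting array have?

Positions 6 and 7 hold 34 and 16; after swapping, the array is [51, 39, 19, 22, 35, 16, 34, 41, 13].
Element-by-element contributions:
51 → 39, 19, 22, 35, 16, 34, 41, 13 → 8
39 → 19, 22, 35, 16, 34, 13 → 6
19 → 16, 13 → 2
22 → 16, 13 → 2
35 → 16, 34, 13 → 3
16 → 13 → 1
34 → 13 → 1
41 → 13 → 1
13 → none → 0
Sum: 8 + 6 + 2 + 2 + 3 + 1 + 1 + 1 + 0 = 24

24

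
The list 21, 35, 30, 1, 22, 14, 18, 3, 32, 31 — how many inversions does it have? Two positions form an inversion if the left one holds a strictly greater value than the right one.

23 inversions

Sweep left to right; for each value list the smaller values that follow it:
21: 4
35: 8
30: 5
1: 0
22: 3
14: 1
18: 1
3: 0
32: 1
31: 0
Sum: 4 + 8 + 5 + 0 + 3 + 1 + 1 + 0 + 1 + 0 = 23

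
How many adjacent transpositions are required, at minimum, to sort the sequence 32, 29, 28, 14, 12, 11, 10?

21

Minimum adjacent swaps = number of inversions (each swap of adjacent out-of-order elements removes one inversion and no swap can remove more).
Count inversions — for each element, later elements that are smaller:
32: 29, 28, 14, 12, 11, 10 → 6
29: 28, 14, 12, 11, 10 → 5
28: 14, 12, 11, 10 → 4
14: 12, 11, 10 → 3
12: 11, 10 → 2
11: 10 → 1
10: none → 0
Total inversions: 6 + 5 + 4 + 3 + 2 + 1 + 0 = 21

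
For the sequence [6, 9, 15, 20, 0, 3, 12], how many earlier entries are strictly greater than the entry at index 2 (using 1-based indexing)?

The element at index 2 is 9.
Elements before it: 6
None of them are larger than 9.

0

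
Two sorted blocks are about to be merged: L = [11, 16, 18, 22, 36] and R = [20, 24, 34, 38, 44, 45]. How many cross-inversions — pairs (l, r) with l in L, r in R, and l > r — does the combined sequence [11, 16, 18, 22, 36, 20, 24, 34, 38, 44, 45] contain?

4

Take each right-half value and tally the left-half values above it:
r = 20: 22, 36 → 2
r = 24: 36 → 1
r = 34: 36 → 1
r = 38: none → 0
r = 44: none → 0
r = 45: none → 0
Cross-inversions: 2 + 1 + 1 + 0 + 0 + 0 = 4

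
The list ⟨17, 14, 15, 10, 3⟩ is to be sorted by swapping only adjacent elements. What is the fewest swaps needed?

Minimum adjacent swaps = number of inversions (each swap of adjacent out-of-order elements removes one inversion and no swap can remove more).
Count inversions — for each element, later elements that are smaller:
17: 14, 15, 10, 3 → 4
14: 10, 3 → 2
15: 10, 3 → 2
10: 3 → 1
3: none → 0
Total inversions: 4 + 2 + 2 + 1 + 0 = 9

9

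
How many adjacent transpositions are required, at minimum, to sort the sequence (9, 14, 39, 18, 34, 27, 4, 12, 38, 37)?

18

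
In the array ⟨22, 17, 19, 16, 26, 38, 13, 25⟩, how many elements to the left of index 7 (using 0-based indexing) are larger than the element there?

The element at index 7 is 25.
Elements before it: 22, 17, 19, 16, 26, 38, 13
Those larger than 25: 26, 38

2 such elements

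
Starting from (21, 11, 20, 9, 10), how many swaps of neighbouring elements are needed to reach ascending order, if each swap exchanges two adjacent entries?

8 swaps

Minimum adjacent swaps = number of inversions (each swap of adjacent out-of-order elements removes one inversion and no swap can remove more).
Count inversions — for each element, later elements that are smaller:
21: 11, 20, 9, 10 → 4
11: 9, 10 → 2
20: 9, 10 → 2
9: none → 0
10: none → 0
Total inversions: 4 + 2 + 2 + 0 + 0 = 8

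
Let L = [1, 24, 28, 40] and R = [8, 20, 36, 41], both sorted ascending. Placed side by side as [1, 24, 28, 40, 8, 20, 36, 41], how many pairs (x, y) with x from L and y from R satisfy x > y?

There are 7 split inversions.

Count, for every r in R, how many entries of L exceed r:
r = 8: 24, 28, 40 → 3
r = 20: 24, 28, 40 → 3
r = 36: 40 → 1
r = 41: none → 0
Cross-inversions: 3 + 3 + 1 + 0 = 7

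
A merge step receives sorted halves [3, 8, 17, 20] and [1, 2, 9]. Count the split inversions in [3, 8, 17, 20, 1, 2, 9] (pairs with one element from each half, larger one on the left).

There are 10 split inversions.

For each element r of the right run, count left-run elements greater than r:
r = 1: 3, 8, 17, 20 → 4
r = 2: 3, 8, 17, 20 → 4
r = 9: 17, 20 → 2
Cross-inversions: 4 + 4 + 2 = 10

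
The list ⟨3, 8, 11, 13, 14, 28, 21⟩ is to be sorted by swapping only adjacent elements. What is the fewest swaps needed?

Minimum adjacent swaps = number of inversions (each swap of adjacent out-of-order elements removes one inversion and no swap can remove more).
Count inversions — for each element, later elements that are smaller:
3: none → 0
8: none → 0
11: none → 0
13: none → 0
14: none → 0
28: 21 → 1
21: none → 0
Total inversions: 0 + 0 + 0 + 0 + 0 + 1 + 0 = 1

Swaps: 1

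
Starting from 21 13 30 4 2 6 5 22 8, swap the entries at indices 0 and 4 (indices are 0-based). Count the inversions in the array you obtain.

Positions 0 and 4 hold 21 and 2; after swapping, the array is [2, 13, 30, 4, 21, 6, 5, 22, 8].
Count, for each position, how many later elements it exceeds:
2 → none → 0
13 → 4, 6, 5, 8 → 4
30 → 4, 21, 6, 5, 22, 8 → 6
4 → none → 0
21 → 6, 5, 8 → 3
6 → 5 → 1
5 → none → 0
22 → 8 → 1
8 → none → 0
Sum: 0 + 4 + 6 + 0 + 3 + 1 + 0 + 1 + 0 = 15

15 inversions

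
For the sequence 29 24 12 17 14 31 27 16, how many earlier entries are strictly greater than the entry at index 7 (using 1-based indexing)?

The element at index 7 is 27.
Elements before it: 29, 24, 12, 17, 14, 31
Those larger than 27: 29, 31

2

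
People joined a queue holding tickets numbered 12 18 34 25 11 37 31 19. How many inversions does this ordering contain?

Inversions: 11

For each element, count later entries that are smaller:
12 → 11 → 1
18 → 11 → 1
34 → 25, 11, 31, 19 → 4
25 → 11, 19 → 2
11 → none → 0
37 → 31, 19 → 2
31 → 19 → 1
19 → none → 0
Sum: 1 + 1 + 4 + 2 + 0 + 2 + 1 + 0 = 11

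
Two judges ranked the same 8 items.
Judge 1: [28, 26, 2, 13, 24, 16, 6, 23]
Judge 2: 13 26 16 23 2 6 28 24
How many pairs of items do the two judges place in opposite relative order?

Assign each item its position (1..8) in the first ordering, then rewrite the second ordering as that position sequence:
positions: 28→1, 26→2, 2→3, 13→4, 24→5, 16→6, 6→7, 23→8
second ordering as positions: [4, 2, 6, 8, 3, 7, 1, 5]
Discordant pairs = inversions in this position sequence.
4: 2, 3, 1 → 3
2: 1 → 1
6: 3, 1, 5 → 3
8: 3, 7, 1, 5 → 4
3: 1 → 1
7: 1, 5 → 2
1: 0
5: 0
Total: 3 + 1 + 3 + 4 + 1 + 2 + 0 + 0 = 14

Discordant pairs: 14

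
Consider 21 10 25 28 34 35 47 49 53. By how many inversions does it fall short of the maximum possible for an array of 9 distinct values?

Maximum inversions for 9 distinct elements is C(9, 2) = 9·8/2 = 36.
Current inversions — for each element, count later smaller elements:
21: 1
10: 0
25: 0
28: 0
34: 0
35: 0
47: 0
49: 0
53: 0
Current total: 1 + 0 + 0 + 0 + 0 + 0 + 0 + 0 + 0 = 1
Shortfall: 36 − 1 = 35

35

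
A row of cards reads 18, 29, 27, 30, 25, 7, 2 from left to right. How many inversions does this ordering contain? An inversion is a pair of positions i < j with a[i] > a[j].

15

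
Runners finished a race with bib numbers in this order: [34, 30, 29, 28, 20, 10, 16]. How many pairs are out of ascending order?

For each element, count later entries that are smaller:
34: 6
30: 5
29: 4
28: 3
20: 2
10: 0
16: 0
Sum: 6 + 5 + 4 + 3 + 2 + 0 + 0 = 20

20 inversions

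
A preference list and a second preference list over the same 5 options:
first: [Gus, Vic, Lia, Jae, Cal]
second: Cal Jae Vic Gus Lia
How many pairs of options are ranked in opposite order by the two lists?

8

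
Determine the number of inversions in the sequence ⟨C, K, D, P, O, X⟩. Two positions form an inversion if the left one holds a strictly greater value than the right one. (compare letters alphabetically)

Out-of-order index pairs (1-indexed):
(2,3): K > D
(4,5): P > O
That's 2 pairs.

2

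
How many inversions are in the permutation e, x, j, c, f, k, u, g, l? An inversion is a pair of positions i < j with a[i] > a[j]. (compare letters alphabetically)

14 out-of-order pairs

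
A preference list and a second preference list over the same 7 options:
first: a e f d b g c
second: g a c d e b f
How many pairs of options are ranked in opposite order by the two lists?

12

Assign each item its position (1..7) in the first ordering, then rewrite the second ordering as that position sequence:
positions: a→1, e→2, f→3, d→4, b→5, g→6, c→7
second ordering as positions: [6, 1, 7, 4, 2, 5, 3]
Discordant pairs = inversions in this position sequence.
6: 1, 4, 2, 5, 3 → 5
1: 0
7: 4, 2, 5, 3 → 4
4: 2, 3 → 2
2: 0
5: 3 → 1
3: 0
Total: 5 + 0 + 4 + 2 + 0 + 1 + 0 = 12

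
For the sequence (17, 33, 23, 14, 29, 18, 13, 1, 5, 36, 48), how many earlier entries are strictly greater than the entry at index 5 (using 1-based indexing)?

1

The element at index 5 is 29.
Elements before it: 17, 33, 23, 14
Those larger than 29: 33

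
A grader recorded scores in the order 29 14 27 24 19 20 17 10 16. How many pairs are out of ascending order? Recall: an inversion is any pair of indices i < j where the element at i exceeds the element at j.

Sweep left to right; for each value list the smaller values that follow it:
29 → 14, 27, 24, 19, 20, 17, 10, 16 → 8
14 → 10 → 1
27 → 24, 19, 20, 17, 10, 16 → 6
24 → 19, 20, 17, 10, 16 → 5
19 → 17, 10, 16 → 3
20 → 17, 10, 16 → 3
17 → 10, 16 → 2
10 → none → 0
16 → none → 0
Sum: 8 + 1 + 6 + 5 + 3 + 3 + 2 + 0 + 0 = 28

There are 28 inversions.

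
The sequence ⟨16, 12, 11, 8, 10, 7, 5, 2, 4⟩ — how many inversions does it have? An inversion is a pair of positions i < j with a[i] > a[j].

34 inversions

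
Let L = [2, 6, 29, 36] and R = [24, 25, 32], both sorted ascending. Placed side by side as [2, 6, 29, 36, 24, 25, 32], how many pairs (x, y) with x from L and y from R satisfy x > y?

Take each right-half value and tally the left-half values above it:
r = 24: 29, 36 → 2
r = 25: 29, 36 → 2
r = 32: 36 → 1
Cross-inversions: 2 + 2 + 1 = 5

There are 5 cross-inversions.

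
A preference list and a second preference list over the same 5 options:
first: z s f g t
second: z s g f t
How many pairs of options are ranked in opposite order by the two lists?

Assign each item its position (1..5) in the first ordering, then rewrite the second ordering as that position sequence:
positions: z→1, s→2, f→3, g→4, t→5
second ordering as positions: [1, 2, 4, 3, 5]
Discordant pairs = inversions in this position sequence.
1: 0
2: 0
4: 3 → 1
3: 0
5: 0
Total: 0 + 0 + 1 + 0 + 0 = 1

1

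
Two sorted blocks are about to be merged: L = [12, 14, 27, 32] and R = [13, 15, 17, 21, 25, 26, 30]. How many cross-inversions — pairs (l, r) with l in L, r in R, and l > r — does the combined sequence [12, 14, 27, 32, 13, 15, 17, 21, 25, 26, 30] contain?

Count, for every r in R, how many entries of L exceed r:
r = 13: 14, 27, 32 → 3
r = 15: 27, 32 → 2
r = 17: 27, 32 → 2
r = 21: 27, 32 → 2
r = 25: 27, 32 → 2
r = 26: 27, 32 → 2
r = 30: 32 → 1
Cross-inversions: 3 + 2 + 2 + 2 + 2 + 2 + 1 = 14

14 split inversions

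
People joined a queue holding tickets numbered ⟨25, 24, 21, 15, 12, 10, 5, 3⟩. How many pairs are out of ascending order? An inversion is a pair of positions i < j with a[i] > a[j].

Count, for each position, how many later elements it exceeds:
25: 7
24: 6
21: 5
15: 4
12: 3
10: 2
5: 1
3: 0
Sum: 7 + 6 + 5 + 4 + 3 + 2 + 1 + 0 = 28

28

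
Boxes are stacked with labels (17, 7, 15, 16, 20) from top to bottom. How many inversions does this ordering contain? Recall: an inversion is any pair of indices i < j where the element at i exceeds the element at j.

Out-of-order index pairs (0-indexed):
(0,1): 17 > 7
(0,2): 17 > 15
(0,3): 17 > 16
That's 3 pairs.

Inversions: 3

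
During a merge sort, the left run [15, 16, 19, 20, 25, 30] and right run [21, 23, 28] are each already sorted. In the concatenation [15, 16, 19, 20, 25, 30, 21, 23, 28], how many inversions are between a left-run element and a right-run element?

5

Count, for every r in R, how many entries of L exceed r:
r = 21: 25, 30 → 2
r = 23: 25, 30 → 2
r = 28: 30 → 1
Cross-inversions: 2 + 2 + 1 = 5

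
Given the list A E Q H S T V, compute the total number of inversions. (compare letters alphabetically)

Count, for each position, how many later elements it exceeds:
A → none → 0
E → none → 0
Q → H → 1
H → none → 0
S → none → 0
T → none → 0
V → none → 0
Sum: 0 + 0 + 1 + 0 + 0 + 0 + 0 = 1

1 inversion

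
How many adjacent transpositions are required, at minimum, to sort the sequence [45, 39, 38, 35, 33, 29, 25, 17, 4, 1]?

Minimum adjacent swaps = number of inversions (each swap of adjacent out-of-order elements removes one inversion and no swap can remove more).
Count inversions — for each element, later elements that are smaller:
45: 39, 38, 35, 33, 29, 25, 17, 4, 1 → 9
39: 38, 35, 33, 29, 25, 17, 4, 1 → 8
38: 35, 33, 29, 25, 17, 4, 1 → 7
35: 33, 29, 25, 17, 4, 1 → 6
33: 29, 25, 17, 4, 1 → 5
29: 25, 17, 4, 1 → 4
25: 17, 4, 1 → 3
17: 4, 1 → 2
4: 1 → 1
1: none → 0
Total inversions: 9 + 8 + 7 + 6 + 5 + 4 + 3 + 2 + 1 + 0 = 45

45 adjacent swaps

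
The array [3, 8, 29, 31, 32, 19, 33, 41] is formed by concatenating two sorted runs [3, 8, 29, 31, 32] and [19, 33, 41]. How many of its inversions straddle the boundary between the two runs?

3

For each element r of the right run, count left-run elements greater than r:
r = 19: 29, 31, 32 → 3
r = 33: none → 0
r = 41: none → 0
Cross-inversions: 3 + 0 + 0 = 3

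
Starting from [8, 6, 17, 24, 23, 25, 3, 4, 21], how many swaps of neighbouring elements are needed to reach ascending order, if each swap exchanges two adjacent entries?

Minimum adjacent swaps = number of inversions (each swap of adjacent out-of-order elements removes one inversion and no swap can remove more).
Count inversions — for each element, later elements that are smaller:
8: 6, 3, 4 → 3
6: 3, 4 → 2
17: 3, 4 → 2
24: 23, 3, 4, 21 → 4
23: 3, 4, 21 → 3
25: 3, 4, 21 → 3
3: none → 0
4: none → 0
21: none → 0
Total inversions: 3 + 2 + 2 + 4 + 3 + 3 + 0 + 0 + 0 = 17

17 adjacent swaps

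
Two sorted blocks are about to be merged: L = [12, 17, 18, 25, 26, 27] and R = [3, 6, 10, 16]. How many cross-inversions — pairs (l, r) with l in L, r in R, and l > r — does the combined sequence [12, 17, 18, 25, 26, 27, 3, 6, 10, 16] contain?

23

Count, for every r in R, how many entries of L exceed r:
r = 3: 12, 17, 18, 25, 26, 27 → 6
r = 6: 12, 17, 18, 25, 26, 27 → 6
r = 10: 12, 17, 18, 25, 26, 27 → 6
r = 16: 17, 18, 25, 26, 27 → 5
Cross-inversions: 6 + 6 + 6 + 5 = 23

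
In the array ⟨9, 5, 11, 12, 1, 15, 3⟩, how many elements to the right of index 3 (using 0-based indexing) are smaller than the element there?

2 such elements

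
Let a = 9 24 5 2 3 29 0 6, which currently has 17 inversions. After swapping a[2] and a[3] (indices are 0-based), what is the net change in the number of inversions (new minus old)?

-1

Positions 2 and 3 hold 5 and 2; after swapping, the array is [9, 24, 2, 5, 3, 29, 0, 6].
For each element, count later entries that are smaller:
9: 5
24: 5
2: 1
5: 2
3: 1
29: 2
0: 0
6: 0
Sum: 5 + 5 + 1 + 2 + 1 + 2 + 0 + 0 = 16
Change: 16 − 17 = -1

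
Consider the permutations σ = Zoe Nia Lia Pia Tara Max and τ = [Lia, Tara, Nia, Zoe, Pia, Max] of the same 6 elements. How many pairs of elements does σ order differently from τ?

Assign each item its position (1..6) in the first ordering, then rewrite the second ordering as that position sequence:
positions: Zoe→1, Nia→2, Lia→3, Pia→4, Tara→5, Max→6
second ordering as positions: [3, 5, 2, 1, 4, 6]
Discordant pairs = inversions in this position sequence.
3: 2, 1 → 2
5: 2, 1, 4 → 3
2: 1 → 1
1: 0
4: 0
6: 0
Total: 2 + 3 + 1 + 0 + 0 + 0 = 6

6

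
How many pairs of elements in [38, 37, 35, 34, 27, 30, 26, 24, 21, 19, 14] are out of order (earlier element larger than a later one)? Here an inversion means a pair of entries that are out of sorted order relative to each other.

Count, for each position, how many later elements it exceeds:
38 → 37, 35, 34, 27, 30, 26, 24, 21, 19, 14 → 10
37 → 35, 34, 27, 30, 26, 24, 21, 19, 14 → 9
35 → 34, 27, 30, 26, 24, 21, 19, 14 → 8
34 → 27, 30, 26, 24, 21, 19, 14 → 7
27 → 26, 24, 21, 19, 14 → 5
30 → 26, 24, 21, 19, 14 → 5
26 → 24, 21, 19, 14 → 4
24 → 21, 19, 14 → 3
21 → 19, 14 → 2
19 → 14 → 1
14 → none → 0
Sum: 10 + 9 + 8 + 7 + 5 + 5 + 4 + 3 + 2 + 1 + 0 = 54

There are 54 inversions.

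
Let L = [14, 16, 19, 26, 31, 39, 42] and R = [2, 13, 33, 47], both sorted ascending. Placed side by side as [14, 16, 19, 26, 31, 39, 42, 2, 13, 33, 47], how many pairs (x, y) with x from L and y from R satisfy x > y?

16

Take each right-half value and tally the left-half values above it:
r = 2: 14, 16, 19, 26, 31, 39, 42 → 7
r = 13: 14, 16, 19, 26, 31, 39, 42 → 7
r = 33: 39, 42 → 2
r = 47: none → 0
Cross-inversions: 7 + 7 + 2 + 0 = 16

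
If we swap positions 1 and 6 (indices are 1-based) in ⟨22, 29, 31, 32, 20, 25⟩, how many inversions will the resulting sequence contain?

Positions 1 and 6 hold 22 and 25; after swapping, the array is [25, 29, 31, 32, 20, 22].
Count, for each position, how many later elements it exceeds:
25 → 20, 22 → 2
29 → 20, 22 → 2
31 → 20, 22 → 2
32 → 20, 22 → 2
20 → none → 0
22 → none → 0
Sum: 2 + 2 + 2 + 2 + 0 + 0 = 8

8 inversions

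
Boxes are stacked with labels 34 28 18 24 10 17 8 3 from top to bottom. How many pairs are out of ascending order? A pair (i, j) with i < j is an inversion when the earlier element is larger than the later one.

26

For each element, count later entries that are smaller:
34 → 28, 18, 24, 10, 17, 8, 3 → 7
28 → 18, 24, 10, 17, 8, 3 → 6
18 → 10, 17, 8, 3 → 4
24 → 10, 17, 8, 3 → 4
10 → 8, 3 → 2
17 → 8, 3 → 2
8 → 3 → 1
3 → none → 0
Sum: 7 + 6 + 4 + 4 + 2 + 2 + 1 + 0 = 26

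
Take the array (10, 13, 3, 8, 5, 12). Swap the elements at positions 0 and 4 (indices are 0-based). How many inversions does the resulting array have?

Positions 0 and 4 hold 10 and 5; after swapping, the array is [5, 13, 3, 8, 10, 12].
Sweep left to right; for each value list the smaller values that follow it:
5 → 3 → 1
13 → 3, 8, 10, 12 → 4
3 → none → 0
8 → none → 0
10 → none → 0
12 → none → 0
Sum: 1 + 4 + 0 + 0 + 0 + 0 = 5

Inversions: 5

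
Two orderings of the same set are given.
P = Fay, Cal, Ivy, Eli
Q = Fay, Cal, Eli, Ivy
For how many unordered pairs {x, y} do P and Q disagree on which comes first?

Assign each item its position (1..4) in the first ordering, then rewrite the second ordering as that position sequence:
positions: Fay→1, Cal→2, Ivy→3, Eli→4
second ordering as positions: [1, 2, 4, 3]
Discordant pairs = inversions in this position sequence.
1: 0
2: 0
4: 3 → 1
3: 0
Total: 0 + 0 + 1 + 0 = 1

1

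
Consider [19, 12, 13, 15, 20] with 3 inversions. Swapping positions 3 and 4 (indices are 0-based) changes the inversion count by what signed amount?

Positions 3 and 4 hold 15 and 20; after swapping, the array is [19, 12, 13, 20, 15].
Sweep left to right; for each value list the smaller values that follow it:
19: 3
12: 0
13: 0
20: 1
15: 0
Sum: 3 + 0 + 0 + 1 + 0 = 4
Change: 4 − 3 = +1

+1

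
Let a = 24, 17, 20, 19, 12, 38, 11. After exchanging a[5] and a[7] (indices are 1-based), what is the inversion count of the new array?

There are 13 inversions.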